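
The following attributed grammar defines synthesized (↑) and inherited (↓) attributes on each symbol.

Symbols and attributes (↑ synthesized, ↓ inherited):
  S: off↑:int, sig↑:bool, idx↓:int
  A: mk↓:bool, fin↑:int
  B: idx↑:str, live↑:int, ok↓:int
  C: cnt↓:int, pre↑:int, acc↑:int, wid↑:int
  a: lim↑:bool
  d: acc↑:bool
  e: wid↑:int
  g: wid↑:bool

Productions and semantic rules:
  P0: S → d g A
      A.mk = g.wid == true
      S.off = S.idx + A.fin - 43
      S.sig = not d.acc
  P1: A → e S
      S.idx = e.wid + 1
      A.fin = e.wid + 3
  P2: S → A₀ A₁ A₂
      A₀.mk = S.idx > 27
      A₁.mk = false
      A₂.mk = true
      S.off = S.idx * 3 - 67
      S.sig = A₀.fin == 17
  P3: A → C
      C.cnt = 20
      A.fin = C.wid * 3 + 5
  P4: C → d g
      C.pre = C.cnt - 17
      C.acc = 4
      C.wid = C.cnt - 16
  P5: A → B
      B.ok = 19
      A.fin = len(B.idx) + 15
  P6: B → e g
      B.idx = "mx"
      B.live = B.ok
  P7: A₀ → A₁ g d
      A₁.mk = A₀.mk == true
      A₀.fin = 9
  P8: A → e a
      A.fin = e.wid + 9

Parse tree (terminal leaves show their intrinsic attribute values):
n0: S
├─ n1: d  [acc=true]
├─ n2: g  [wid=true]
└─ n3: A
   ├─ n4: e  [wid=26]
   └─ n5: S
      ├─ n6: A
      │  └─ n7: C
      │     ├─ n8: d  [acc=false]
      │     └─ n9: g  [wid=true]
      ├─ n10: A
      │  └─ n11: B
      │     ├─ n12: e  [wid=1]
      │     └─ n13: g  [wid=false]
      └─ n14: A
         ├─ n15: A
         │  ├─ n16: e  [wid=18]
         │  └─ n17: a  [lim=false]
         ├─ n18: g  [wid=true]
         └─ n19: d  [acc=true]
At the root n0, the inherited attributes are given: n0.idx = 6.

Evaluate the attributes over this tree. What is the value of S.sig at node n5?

1. n0.idx = 6  [given at root]
2. n1.acc = true  [terminal]
3. n2.wid = true  [terminal]
4. n3.mk = true  [g.wid == true]
5. n4.wid = 26  [terminal]
6. n5.idx = 27  [e.wid + 1]
7. n6.mk = false  [S.idx > 27]
8. n7.cnt = 20  [20]
9. n8.acc = false  [terminal]
10. n9.wid = true  [terminal]
11. n7.pre = 3  [C.cnt - 17]
12. n7.acc = 4  [4]
13. n7.wid = 4  [C.cnt - 16]
14. n6.fin = 17  [C.wid * 3 + 5]
15. n10.mk = false  [false]
16. n11.ok = 19  [19]
17. n12.wid = 1  [terminal]
18. n13.wid = false  [terminal]
19. n11.idx = "mx"  ["mx"]
20. n11.live = 19  [B.ok]
21. n10.fin = 17  [len(B.idx) + 15]
22. n14.mk = true  [true]
23. n15.mk = true  [A₀.mk == true]
24. n16.wid = 18  [terminal]
25. n17.lim = false  [terminal]
26. n15.fin = 27  [e.wid + 9]
27. n18.wid = true  [terminal]
28. n19.acc = true  [terminal]
29. n14.fin = 9  [9]
30. n5.off = 14  [S.idx * 3 - 67]
31. n5.sig = true  [A₀.fin == 17]
32. n3.fin = 29  [e.wid + 3]
33. n0.off = -8  [S.idx + A.fin - 43]
34. n0.sig = false  [not d.acc]

true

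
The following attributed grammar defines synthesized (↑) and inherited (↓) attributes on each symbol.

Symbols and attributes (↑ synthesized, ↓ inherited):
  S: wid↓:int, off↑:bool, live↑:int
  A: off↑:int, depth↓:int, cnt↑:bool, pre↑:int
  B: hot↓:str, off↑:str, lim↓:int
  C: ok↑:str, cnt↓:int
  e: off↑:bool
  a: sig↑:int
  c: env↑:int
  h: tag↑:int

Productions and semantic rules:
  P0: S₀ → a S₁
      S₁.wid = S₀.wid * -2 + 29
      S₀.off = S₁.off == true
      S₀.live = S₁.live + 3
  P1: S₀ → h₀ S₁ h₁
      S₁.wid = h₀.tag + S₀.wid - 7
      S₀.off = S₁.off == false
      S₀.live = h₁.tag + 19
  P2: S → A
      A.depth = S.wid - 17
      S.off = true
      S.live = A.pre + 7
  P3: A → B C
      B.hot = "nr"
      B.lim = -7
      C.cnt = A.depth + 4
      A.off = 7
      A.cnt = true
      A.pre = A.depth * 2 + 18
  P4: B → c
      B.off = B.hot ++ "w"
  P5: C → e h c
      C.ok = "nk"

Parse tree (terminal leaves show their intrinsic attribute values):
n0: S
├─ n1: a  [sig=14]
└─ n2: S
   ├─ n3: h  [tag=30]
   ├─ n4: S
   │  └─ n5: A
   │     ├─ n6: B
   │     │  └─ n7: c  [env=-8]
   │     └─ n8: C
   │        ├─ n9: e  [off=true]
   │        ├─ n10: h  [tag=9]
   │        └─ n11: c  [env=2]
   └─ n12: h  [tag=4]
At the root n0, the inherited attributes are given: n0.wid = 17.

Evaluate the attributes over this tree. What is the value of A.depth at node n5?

1

1. n0.wid = 17  [given at root]
2. n1.sig = 14  [terminal]
3. n2.wid = -5  [S₀.wid * -2 + 29]
4. n3.tag = 30  [terminal]
5. n4.wid = 18  [h₀.tag + S₀.wid - 7]
6. n5.depth = 1  [S.wid - 17]
7. n6.hot = "nr"  ["nr"]
8. n6.lim = -7  [-7]
9. n7.env = -8  [terminal]
10. n6.off = "nrw"  [B.hot ++ "w"]
11. n8.cnt = 5  [A.depth + 4]
12. n9.off = true  [terminal]
13. n10.tag = 9  [terminal]
14. n11.env = 2  [terminal]
15. n8.ok = "nk"  ["nk"]
16. n5.off = 7  [7]
17. n5.cnt = true  [true]
18. n5.pre = 20  [A.depth * 2 + 18]
19. n4.off = true  [true]
20. n4.live = 27  [A.pre + 7]
21. n12.tag = 4  [terminal]
22. n2.off = false  [S₁.off == false]
23. n2.live = 23  [h₁.tag + 19]
24. n0.off = false  [S₁.off == true]
25. n0.live = 26  [S₁.live + 3]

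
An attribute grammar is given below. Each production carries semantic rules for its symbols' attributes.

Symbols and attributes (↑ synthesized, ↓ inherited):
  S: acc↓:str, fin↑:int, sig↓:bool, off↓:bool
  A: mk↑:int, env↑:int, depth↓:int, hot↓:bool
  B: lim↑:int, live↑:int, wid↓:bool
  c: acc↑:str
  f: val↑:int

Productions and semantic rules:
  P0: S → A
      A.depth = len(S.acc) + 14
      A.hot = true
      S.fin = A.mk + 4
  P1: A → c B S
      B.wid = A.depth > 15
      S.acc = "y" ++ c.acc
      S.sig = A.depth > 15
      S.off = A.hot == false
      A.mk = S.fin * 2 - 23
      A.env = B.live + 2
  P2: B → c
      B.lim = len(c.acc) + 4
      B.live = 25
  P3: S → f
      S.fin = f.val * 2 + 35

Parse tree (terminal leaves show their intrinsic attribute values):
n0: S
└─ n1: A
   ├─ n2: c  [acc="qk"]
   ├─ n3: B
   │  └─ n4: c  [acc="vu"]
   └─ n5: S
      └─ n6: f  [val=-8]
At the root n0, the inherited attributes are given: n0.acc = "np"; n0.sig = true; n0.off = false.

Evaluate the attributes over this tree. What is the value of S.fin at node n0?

19

1. n0.acc = "np"  [given at root]
2. n0.sig = true  [given at root]
3. n0.off = false  [given at root]
4. n1.depth = 16  [len(S.acc) + 14]
5. n1.hot = true  [true]
6. n2.acc = "qk"  [terminal]
7. n3.wid = true  [A.depth > 15]
8. n4.acc = "vu"  [terminal]
9. n3.lim = 6  [len(c.acc) + 4]
10. n3.live = 25  [25]
11. n5.acc = "yqk"  ["y" ++ c.acc]
12. n5.sig = true  [A.depth > 15]
13. n5.off = false  [A.hot == false]
14. n6.val = -8  [terminal]
15. n5.fin = 19  [f.val * 2 + 35]
16. n1.mk = 15  [S.fin * 2 - 23]
17. n1.env = 27  [B.live + 2]
18. n0.fin = 19  [A.mk + 4]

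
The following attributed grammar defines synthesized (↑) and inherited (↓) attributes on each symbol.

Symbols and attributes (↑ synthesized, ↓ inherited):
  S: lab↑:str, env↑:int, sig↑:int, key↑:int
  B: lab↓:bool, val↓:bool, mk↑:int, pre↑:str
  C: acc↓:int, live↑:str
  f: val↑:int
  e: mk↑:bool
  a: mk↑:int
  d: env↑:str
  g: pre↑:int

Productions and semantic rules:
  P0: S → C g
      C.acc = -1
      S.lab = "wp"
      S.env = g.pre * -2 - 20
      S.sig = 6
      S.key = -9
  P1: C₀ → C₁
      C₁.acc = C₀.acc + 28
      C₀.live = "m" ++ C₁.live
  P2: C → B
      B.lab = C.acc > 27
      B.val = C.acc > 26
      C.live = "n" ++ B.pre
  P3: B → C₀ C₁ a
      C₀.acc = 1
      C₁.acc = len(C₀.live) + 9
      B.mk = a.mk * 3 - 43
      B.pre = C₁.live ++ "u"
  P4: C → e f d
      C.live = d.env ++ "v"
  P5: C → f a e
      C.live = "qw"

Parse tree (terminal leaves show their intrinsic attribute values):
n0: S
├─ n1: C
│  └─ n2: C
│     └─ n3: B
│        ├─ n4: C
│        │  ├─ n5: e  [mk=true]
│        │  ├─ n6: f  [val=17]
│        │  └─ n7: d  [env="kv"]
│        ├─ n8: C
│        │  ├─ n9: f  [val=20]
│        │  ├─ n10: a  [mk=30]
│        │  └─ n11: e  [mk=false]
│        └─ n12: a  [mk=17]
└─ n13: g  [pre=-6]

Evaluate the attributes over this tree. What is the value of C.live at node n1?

1. n1.acc = -1  [-1]
2. n2.acc = 27  [C₀.acc + 28]
3. n3.lab = false  [C.acc > 27]
4. n3.val = true  [C.acc > 26]
5. n4.acc = 1  [1]
6. n5.mk = true  [terminal]
7. n6.val = 17  [terminal]
8. n7.env = "kv"  [terminal]
9. n4.live = "kvv"  [d.env ++ "v"]
10. n8.acc = 12  [len(C₀.live) + 9]
11. n9.val = 20  [terminal]
12. n10.mk = 30  [terminal]
13. n11.mk = false  [terminal]
14. n8.live = "qw"  ["qw"]
15. n12.mk = 17  [terminal]
16. n3.mk = 8  [a.mk * 3 - 43]
17. n3.pre = "qwu"  [C₁.live ++ "u"]
18. n2.live = "nqwu"  ["n" ++ B.pre]
19. n1.live = "mnqwu"  ["m" ++ C₁.live]
20. n13.pre = -6  [terminal]
21. n0.lab = "wp"  ["wp"]
22. n0.env = -8  [g.pre * -2 - 20]
23. n0.sig = 6  [6]
24. n0.key = -9  [-9]

"mnqwu"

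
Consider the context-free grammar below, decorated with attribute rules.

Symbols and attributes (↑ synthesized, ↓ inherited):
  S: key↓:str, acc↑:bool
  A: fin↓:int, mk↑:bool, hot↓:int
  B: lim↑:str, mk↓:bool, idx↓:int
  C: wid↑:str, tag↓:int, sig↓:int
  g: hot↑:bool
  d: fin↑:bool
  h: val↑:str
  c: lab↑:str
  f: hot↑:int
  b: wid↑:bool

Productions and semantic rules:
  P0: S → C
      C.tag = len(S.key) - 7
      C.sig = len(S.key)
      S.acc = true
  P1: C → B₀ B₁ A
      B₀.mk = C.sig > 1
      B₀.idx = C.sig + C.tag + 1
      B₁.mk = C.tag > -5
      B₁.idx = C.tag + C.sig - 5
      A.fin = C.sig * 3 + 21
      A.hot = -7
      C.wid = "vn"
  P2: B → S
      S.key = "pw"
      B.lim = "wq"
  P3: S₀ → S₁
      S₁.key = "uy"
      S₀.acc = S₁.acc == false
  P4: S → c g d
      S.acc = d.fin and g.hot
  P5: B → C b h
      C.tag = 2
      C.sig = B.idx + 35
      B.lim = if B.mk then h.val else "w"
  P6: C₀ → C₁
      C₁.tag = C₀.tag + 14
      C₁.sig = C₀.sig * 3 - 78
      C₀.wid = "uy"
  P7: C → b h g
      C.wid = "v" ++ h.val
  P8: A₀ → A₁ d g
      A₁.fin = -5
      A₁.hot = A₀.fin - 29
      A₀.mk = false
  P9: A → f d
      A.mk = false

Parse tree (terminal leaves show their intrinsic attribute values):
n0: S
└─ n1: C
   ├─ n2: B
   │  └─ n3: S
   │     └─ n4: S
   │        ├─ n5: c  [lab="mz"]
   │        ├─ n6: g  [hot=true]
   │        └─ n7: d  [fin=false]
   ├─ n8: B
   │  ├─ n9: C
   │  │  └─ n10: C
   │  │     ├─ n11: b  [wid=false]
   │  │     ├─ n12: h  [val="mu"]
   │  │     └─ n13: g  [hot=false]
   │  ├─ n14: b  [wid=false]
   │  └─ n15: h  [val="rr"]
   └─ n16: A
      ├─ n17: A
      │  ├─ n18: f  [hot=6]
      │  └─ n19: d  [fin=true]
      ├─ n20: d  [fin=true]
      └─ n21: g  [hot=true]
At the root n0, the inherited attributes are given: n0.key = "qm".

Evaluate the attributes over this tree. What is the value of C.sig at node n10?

1. n0.key = "qm"  [given at root]
2. n1.tag = -5  [len(S.key) - 7]
3. n1.sig = 2  [len(S.key)]
4. n2.mk = true  [C.sig > 1]
5. n2.idx = -2  [C.sig + C.tag + 1]
6. n3.key = "pw"  ["pw"]
7. n4.key = "uy"  ["uy"]
8. n5.lab = "mz"  [terminal]
9. n6.hot = true  [terminal]
10. n7.fin = false  [terminal]
11. n4.acc = false  [d.fin and g.hot]
12. n3.acc = true  [S₁.acc == false]
13. n2.lim = "wq"  ["wq"]
14. n8.mk = false  [C.tag > -5]
15. n8.idx = -8  [C.tag + C.sig - 5]
16. n9.tag = 2  [2]
17. n9.sig = 27  [B.idx + 35]
18. n10.tag = 16  [C₀.tag + 14]
19. n10.sig = 3  [C₀.sig * 3 - 78]
20. n11.wid = false  [terminal]
21. n12.val = "mu"  [terminal]
22. n13.hot = false  [terminal]
23. n10.wid = "vmu"  ["v" ++ h.val]
24. n9.wid = "uy"  ["uy"]
25. n14.wid = false  [terminal]
26. n15.val = "rr"  [terminal]
27. n8.lim = "w"  [if B.mk then h.val else "w"]
28. n16.fin = 27  [C.sig * 3 + 21]
29. n16.hot = -7  [-7]
30. n17.fin = -5  [-5]
31. n17.hot = -2  [A₀.fin - 29]
32. n18.hot = 6  [terminal]
33. n19.fin = true  [terminal]
34. n17.mk = false  [false]
35. n20.fin = true  [terminal]
36. n21.hot = true  [terminal]
37. n16.mk = false  [false]
38. n1.wid = "vn"  ["vn"]
39. n0.acc = true  [true]

3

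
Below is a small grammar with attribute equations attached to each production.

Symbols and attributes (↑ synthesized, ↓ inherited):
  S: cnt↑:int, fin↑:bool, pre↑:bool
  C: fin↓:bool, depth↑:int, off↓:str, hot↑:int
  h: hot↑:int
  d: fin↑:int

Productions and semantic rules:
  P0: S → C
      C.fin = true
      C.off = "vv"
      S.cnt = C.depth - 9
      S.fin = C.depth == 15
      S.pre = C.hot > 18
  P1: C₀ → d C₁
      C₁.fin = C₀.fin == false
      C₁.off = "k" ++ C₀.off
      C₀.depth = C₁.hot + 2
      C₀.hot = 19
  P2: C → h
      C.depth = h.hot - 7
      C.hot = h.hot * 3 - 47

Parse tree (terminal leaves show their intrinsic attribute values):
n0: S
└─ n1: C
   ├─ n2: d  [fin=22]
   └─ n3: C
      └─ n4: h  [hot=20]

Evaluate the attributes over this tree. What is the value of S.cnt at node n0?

6

1. n1.fin = true  [true]
2. n1.off = "vv"  ["vv"]
3. n2.fin = 22  [terminal]
4. n3.fin = false  [C₀.fin == false]
5. n3.off = "kvv"  ["k" ++ C₀.off]
6. n4.hot = 20  [terminal]
7. n3.depth = 13  [h.hot - 7]
8. n3.hot = 13  [h.hot * 3 - 47]
9. n1.depth = 15  [C₁.hot + 2]
10. n1.hot = 19  [19]
11. n0.cnt = 6  [C.depth - 9]
12. n0.fin = true  [C.depth == 15]
13. n0.pre = true  [C.hot > 18]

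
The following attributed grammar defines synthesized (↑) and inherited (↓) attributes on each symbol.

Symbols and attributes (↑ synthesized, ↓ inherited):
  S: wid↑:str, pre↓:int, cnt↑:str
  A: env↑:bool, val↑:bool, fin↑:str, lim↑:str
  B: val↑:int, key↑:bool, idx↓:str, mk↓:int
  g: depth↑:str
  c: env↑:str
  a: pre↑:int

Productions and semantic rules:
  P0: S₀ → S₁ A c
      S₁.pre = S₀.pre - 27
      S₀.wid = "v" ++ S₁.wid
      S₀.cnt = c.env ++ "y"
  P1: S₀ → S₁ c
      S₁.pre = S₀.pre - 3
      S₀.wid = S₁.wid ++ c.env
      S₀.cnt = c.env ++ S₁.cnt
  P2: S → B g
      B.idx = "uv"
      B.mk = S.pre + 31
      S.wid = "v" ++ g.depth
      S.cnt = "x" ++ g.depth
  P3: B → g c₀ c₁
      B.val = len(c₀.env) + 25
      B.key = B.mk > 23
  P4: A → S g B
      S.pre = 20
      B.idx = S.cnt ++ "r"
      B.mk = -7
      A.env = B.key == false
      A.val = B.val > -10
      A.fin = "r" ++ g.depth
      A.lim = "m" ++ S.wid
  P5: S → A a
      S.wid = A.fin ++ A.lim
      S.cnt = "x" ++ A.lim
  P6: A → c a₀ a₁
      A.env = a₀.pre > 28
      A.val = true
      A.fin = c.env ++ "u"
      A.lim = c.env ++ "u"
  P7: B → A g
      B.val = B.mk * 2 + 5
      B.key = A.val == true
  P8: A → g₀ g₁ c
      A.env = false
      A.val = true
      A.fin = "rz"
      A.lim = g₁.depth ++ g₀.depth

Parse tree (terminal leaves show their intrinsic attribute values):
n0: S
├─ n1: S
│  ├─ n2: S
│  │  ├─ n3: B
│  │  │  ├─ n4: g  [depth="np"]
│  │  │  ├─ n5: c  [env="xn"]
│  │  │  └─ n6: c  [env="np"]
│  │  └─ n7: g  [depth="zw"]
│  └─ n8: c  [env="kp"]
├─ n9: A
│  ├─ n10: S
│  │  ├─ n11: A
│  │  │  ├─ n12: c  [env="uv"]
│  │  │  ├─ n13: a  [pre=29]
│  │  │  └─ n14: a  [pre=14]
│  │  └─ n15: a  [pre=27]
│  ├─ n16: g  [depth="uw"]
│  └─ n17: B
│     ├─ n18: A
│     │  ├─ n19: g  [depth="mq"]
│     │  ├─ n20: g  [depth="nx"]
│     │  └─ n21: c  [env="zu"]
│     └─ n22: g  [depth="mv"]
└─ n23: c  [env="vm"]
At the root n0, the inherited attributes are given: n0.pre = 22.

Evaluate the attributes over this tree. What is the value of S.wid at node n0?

"vvzwkp"

1. n0.pre = 22  [given at root]
2. n1.pre = -5  [S₀.pre - 27]
3. n2.pre = -8  [S₀.pre - 3]
4. n3.idx = "uv"  ["uv"]
5. n3.mk = 23  [S.pre + 31]
6. n4.depth = "np"  [terminal]
7. n5.env = "xn"  [terminal]
8. n6.env = "np"  [terminal]
9. n3.val = 27  [len(c₀.env) + 25]
10. n3.key = false  [B.mk > 23]
11. n7.depth = "zw"  [terminal]
12. n2.wid = "vzw"  ["v" ++ g.depth]
13. n2.cnt = "xzw"  ["x" ++ g.depth]
14. n8.env = "kp"  [terminal]
15. n1.wid = "vzwkp"  [S₁.wid ++ c.env]
16. n1.cnt = "kpxzw"  [c.env ++ S₁.cnt]
17. n10.pre = 20  [20]
18. n12.env = "uv"  [terminal]
19. n13.pre = 29  [terminal]
20. n14.pre = 14  [terminal]
21. n11.env = true  [a₀.pre > 28]
22. n11.val = true  [true]
23. n11.fin = "uvu"  [c.env ++ "u"]
24. n11.lim = "uvu"  [c.env ++ "u"]
25. n15.pre = 27  [terminal]
26. n10.wid = "uvuuvu"  [A.fin ++ A.lim]
27. n10.cnt = "xuvu"  ["x" ++ A.lim]
28. n16.depth = "uw"  [terminal]
29. n17.idx = "xuvur"  [S.cnt ++ "r"]
30. n17.mk = -7  [-7]
31. n19.depth = "mq"  [terminal]
32. n20.depth = "nx"  [terminal]
33. n21.env = "zu"  [terminal]
34. n18.env = false  [false]
35. n18.val = true  [true]
36. n18.fin = "rz"  ["rz"]
37. n18.lim = "nxmq"  [g₁.depth ++ g₀.depth]
38. n22.depth = "mv"  [terminal]
39. n17.val = -9  [B.mk * 2 + 5]
40. n17.key = true  [A.val == true]
41. n9.env = false  [B.key == false]
42. n9.val = true  [B.val > -10]
43. n9.fin = "ruw"  ["r" ++ g.depth]
44. n9.lim = "muvuuvu"  ["m" ++ S.wid]
45. n23.env = "vm"  [terminal]
46. n0.wid = "vvzwkp"  ["v" ++ S₁.wid]
47. n0.cnt = "vmy"  [c.env ++ "y"]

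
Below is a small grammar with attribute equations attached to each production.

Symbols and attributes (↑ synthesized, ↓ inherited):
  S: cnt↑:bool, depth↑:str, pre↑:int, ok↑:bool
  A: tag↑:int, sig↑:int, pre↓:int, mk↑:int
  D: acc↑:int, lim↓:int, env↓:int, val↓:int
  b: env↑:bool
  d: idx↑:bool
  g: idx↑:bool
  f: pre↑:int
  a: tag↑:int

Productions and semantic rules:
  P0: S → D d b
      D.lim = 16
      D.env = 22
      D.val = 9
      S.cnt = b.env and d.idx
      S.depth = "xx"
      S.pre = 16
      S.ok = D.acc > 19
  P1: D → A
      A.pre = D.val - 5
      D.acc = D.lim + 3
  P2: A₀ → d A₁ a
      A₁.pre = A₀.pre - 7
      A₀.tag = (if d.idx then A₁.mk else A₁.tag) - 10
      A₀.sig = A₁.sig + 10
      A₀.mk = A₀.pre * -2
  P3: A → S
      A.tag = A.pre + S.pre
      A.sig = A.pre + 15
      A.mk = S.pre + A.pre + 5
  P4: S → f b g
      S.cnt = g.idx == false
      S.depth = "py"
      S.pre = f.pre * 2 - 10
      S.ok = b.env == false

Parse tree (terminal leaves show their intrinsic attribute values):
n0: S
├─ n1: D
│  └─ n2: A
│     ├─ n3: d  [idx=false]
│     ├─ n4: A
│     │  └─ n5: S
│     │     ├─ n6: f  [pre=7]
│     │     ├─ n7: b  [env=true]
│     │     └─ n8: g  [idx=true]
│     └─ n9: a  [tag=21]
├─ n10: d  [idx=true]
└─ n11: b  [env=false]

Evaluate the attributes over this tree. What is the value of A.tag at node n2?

-9

1. n1.lim = 16  [16]
2. n1.env = 22  [22]
3. n1.val = 9  [9]
4. n2.pre = 4  [D.val - 5]
5. n3.idx = false  [terminal]
6. n4.pre = -3  [A₀.pre - 7]
7. n6.pre = 7  [terminal]
8. n7.env = true  [terminal]
9. n8.idx = true  [terminal]
10. n5.cnt = false  [g.idx == false]
11. n5.depth = "py"  ["py"]
12. n5.pre = 4  [f.pre * 2 - 10]
13. n5.ok = false  [b.env == false]
14. n4.tag = 1  [A.pre + S.pre]
15. n4.sig = 12  [A.pre + 15]
16. n4.mk = 6  [S.pre + A.pre + 5]
17. n9.tag = 21  [terminal]
18. n2.tag = -9  [(if d.idx then A₁.mk else A₁.tag) - 10]
19. n2.sig = 22  [A₁.sig + 10]
20. n2.mk = -8  [A₀.pre * -2]
21. n1.acc = 19  [D.lim + 3]
22. n10.idx = true  [terminal]
23. n11.env = false  [terminal]
24. n0.cnt = false  [b.env and d.idx]
25. n0.depth = "xx"  ["xx"]
26. n0.pre = 16  [16]
27. n0.ok = false  [D.acc > 19]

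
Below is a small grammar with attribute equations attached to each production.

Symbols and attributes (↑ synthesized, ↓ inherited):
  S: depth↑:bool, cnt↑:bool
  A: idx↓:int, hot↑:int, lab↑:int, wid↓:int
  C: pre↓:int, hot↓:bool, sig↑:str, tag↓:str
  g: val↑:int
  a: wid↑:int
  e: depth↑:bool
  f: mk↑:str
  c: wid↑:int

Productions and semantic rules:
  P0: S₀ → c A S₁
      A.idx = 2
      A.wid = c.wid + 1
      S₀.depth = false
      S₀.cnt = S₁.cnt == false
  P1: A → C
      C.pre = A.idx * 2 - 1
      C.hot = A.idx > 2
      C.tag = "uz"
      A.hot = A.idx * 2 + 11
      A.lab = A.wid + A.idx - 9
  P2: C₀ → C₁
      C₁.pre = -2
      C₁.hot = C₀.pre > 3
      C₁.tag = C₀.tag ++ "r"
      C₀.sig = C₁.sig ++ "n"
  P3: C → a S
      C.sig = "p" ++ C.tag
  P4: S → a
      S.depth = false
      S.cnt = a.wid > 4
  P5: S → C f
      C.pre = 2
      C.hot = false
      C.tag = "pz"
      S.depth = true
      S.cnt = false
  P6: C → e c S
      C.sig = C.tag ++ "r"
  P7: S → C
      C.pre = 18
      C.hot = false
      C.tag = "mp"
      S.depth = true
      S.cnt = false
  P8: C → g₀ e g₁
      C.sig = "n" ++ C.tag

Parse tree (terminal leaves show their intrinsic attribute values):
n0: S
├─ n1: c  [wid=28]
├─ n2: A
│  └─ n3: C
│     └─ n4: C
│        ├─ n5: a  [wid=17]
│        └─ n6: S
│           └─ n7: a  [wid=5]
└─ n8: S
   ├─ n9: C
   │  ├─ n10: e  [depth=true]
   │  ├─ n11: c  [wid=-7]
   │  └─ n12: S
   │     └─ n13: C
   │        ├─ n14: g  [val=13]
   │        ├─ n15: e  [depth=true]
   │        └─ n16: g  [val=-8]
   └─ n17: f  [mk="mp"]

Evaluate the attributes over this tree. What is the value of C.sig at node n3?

"puzrn"

1. n1.wid = 28  [terminal]
2. n2.idx = 2  [2]
3. n2.wid = 29  [c.wid + 1]
4. n3.pre = 3  [A.idx * 2 - 1]
5. n3.hot = false  [A.idx > 2]
6. n3.tag = "uz"  ["uz"]
7. n4.pre = -2  [-2]
8. n4.hot = false  [C₀.pre > 3]
9. n4.tag = "uzr"  [C₀.tag ++ "r"]
10. n5.wid = 17  [terminal]
11. n7.wid = 5  [terminal]
12. n6.depth = false  [false]
13. n6.cnt = true  [a.wid > 4]
14. n4.sig = "puzr"  ["p" ++ C.tag]
15. n3.sig = "puzrn"  [C₁.sig ++ "n"]
16. n2.hot = 15  [A.idx * 2 + 11]
17. n2.lab = 22  [A.wid + A.idx - 9]
18. n9.pre = 2  [2]
19. n9.hot = false  [false]
20. n9.tag = "pz"  ["pz"]
21. n10.depth = true  [terminal]
22. n11.wid = -7  [terminal]
23. n13.pre = 18  [18]
24. n13.hot = false  [false]
25. n13.tag = "mp"  ["mp"]
26. n14.val = 13  [terminal]
27. n15.depth = true  [terminal]
28. n16.val = -8  [terminal]
29. n13.sig = "nmp"  ["n" ++ C.tag]
30. n12.depth = true  [true]
31. n12.cnt = false  [false]
32. n9.sig = "pzr"  [C.tag ++ "r"]
33. n17.mk = "mp"  [terminal]
34. n8.depth = true  [true]
35. n8.cnt = false  [false]
36. n0.depth = false  [false]
37. n0.cnt = true  [S₁.cnt == false]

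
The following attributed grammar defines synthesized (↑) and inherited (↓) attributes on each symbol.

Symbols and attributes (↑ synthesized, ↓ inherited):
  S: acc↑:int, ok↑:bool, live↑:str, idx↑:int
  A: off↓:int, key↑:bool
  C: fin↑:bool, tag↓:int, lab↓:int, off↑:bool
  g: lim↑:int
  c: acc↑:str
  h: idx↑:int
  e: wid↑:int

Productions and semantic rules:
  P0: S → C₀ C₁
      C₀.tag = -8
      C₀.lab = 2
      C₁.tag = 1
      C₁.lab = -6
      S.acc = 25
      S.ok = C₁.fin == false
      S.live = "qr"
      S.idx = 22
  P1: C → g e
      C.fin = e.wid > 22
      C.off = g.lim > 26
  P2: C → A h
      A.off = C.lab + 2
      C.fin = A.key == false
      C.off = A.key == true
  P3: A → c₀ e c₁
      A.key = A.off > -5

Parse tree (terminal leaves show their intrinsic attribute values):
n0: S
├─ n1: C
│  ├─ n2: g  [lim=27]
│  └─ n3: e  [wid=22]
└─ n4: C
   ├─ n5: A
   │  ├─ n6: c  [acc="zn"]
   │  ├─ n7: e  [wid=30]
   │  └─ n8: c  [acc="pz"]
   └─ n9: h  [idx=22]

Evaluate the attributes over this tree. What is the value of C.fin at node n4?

false

1. n1.tag = -8  [-8]
2. n1.lab = 2  [2]
3. n2.lim = 27  [terminal]
4. n3.wid = 22  [terminal]
5. n1.fin = false  [e.wid > 22]
6. n1.off = true  [g.lim > 26]
7. n4.tag = 1  [1]
8. n4.lab = -6  [-6]
9. n5.off = -4  [C.lab + 2]
10. n6.acc = "zn"  [terminal]
11. n7.wid = 30  [terminal]
12. n8.acc = "pz"  [terminal]
13. n5.key = true  [A.off > -5]
14. n9.idx = 22  [terminal]
15. n4.fin = false  [A.key == false]
16. n4.off = true  [A.key == true]
17. n0.acc = 25  [25]
18. n0.ok = true  [C₁.fin == false]
19. n0.live = "qr"  ["qr"]
20. n0.idx = 22  [22]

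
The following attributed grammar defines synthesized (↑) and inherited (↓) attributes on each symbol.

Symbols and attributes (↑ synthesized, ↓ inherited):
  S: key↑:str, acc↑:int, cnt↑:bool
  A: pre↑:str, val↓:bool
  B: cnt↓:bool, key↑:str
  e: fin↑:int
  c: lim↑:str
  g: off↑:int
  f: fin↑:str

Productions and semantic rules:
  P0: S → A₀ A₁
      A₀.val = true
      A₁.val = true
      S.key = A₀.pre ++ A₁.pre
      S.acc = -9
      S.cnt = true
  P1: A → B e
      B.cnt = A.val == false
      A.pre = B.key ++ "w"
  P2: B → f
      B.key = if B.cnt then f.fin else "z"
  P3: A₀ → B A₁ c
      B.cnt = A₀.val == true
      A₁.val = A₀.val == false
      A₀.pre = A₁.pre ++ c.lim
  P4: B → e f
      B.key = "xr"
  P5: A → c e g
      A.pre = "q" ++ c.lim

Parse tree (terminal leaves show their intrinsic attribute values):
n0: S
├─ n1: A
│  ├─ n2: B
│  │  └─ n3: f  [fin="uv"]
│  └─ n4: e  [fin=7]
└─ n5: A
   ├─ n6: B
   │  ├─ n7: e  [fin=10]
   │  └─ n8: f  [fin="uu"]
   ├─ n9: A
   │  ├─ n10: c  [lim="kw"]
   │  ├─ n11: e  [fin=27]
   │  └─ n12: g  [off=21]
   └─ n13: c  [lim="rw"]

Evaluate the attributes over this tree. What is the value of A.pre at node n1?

1. n1.val = true  [true]
2. n2.cnt = false  [A.val == false]
3. n3.fin = "uv"  [terminal]
4. n2.key = "z"  [if B.cnt then f.fin else "z"]
5. n4.fin = 7  [terminal]
6. n1.pre = "zw"  [B.key ++ "w"]
7. n5.val = true  [true]
8. n6.cnt = true  [A₀.val == true]
9. n7.fin = 10  [terminal]
10. n8.fin = "uu"  [terminal]
11. n6.key = "xr"  ["xr"]
12. n9.val = false  [A₀.val == false]
13. n10.lim = "kw"  [terminal]
14. n11.fin = 27  [terminal]
15. n12.off = 21  [terminal]
16. n9.pre = "qkw"  ["q" ++ c.lim]
17. n13.lim = "rw"  [terminal]
18. n5.pre = "qkwrw"  [A₁.pre ++ c.lim]
19. n0.key = "zwqkwrw"  [A₀.pre ++ A₁.pre]
20. n0.acc = -9  [-9]
21. n0.cnt = true  [true]

"zw"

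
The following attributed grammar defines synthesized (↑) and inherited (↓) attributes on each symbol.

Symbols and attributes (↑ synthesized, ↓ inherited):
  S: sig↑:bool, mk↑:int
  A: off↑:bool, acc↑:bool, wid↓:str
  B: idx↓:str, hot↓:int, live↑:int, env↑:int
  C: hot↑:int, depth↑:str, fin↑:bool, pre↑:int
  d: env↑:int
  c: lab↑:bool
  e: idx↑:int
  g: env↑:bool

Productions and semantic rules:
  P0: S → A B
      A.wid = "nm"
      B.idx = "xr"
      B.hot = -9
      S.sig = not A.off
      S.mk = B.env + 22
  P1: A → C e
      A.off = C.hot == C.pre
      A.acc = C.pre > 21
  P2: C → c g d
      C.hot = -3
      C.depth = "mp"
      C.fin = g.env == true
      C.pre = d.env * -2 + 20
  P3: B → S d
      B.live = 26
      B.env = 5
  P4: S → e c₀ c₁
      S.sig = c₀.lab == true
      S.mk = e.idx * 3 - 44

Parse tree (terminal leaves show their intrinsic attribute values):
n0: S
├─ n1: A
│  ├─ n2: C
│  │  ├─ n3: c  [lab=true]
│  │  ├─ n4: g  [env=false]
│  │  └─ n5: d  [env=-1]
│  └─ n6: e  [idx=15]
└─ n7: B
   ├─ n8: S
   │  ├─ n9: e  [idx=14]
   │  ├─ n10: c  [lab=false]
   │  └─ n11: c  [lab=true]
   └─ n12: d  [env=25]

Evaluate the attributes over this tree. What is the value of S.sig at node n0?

1. n1.wid = "nm"  ["nm"]
2. n3.lab = true  [terminal]
3. n4.env = false  [terminal]
4. n5.env = -1  [terminal]
5. n2.hot = -3  [-3]
6. n2.depth = "mp"  ["mp"]
7. n2.fin = false  [g.env == true]
8. n2.pre = 22  [d.env * -2 + 20]
9. n6.idx = 15  [terminal]
10. n1.off = false  [C.hot == C.pre]
11. n1.acc = true  [C.pre > 21]
12. n7.idx = "xr"  ["xr"]
13. n7.hot = -9  [-9]
14. n9.idx = 14  [terminal]
15. n10.lab = false  [terminal]
16. n11.lab = true  [terminal]
17. n8.sig = false  [c₀.lab == true]
18. n8.mk = -2  [e.idx * 3 - 44]
19. n12.env = 25  [terminal]
20. n7.live = 26  [26]
21. n7.env = 5  [5]
22. n0.sig = true  [not A.off]
23. n0.mk = 27  [B.env + 22]

true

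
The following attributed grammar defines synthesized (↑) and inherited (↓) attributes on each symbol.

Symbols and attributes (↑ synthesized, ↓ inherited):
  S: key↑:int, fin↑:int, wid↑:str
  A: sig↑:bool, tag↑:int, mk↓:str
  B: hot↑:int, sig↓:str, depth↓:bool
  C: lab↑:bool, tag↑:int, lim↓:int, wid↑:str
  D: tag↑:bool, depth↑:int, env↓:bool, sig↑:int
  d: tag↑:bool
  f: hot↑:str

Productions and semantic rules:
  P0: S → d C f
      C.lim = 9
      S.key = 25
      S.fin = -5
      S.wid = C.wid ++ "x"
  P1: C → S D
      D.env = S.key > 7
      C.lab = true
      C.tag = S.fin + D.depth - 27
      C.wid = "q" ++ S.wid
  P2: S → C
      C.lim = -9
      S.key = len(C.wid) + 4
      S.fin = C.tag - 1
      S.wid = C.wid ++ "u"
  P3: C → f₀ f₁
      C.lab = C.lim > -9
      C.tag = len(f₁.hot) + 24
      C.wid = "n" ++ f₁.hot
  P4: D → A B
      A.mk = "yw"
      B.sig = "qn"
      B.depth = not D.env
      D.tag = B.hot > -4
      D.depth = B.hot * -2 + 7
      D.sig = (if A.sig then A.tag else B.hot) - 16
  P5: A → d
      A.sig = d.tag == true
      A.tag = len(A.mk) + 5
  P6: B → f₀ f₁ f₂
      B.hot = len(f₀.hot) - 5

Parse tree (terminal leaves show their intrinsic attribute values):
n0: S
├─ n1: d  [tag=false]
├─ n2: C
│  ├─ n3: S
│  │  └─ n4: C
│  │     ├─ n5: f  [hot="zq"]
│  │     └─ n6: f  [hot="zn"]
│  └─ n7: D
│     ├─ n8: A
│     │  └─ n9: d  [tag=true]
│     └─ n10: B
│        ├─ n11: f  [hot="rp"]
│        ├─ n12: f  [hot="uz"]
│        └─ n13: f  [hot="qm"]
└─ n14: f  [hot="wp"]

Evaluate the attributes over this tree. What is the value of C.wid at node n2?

1. n1.tag = false  [terminal]
2. n2.lim = 9  [9]
3. n4.lim = -9  [-9]
4. n5.hot = "zq"  [terminal]
5. n6.hot = "zn"  [terminal]
6. n4.lab = false  [C.lim > -9]
7. n4.tag = 26  [len(f₁.hot) + 24]
8. n4.wid = "nzn"  ["n" ++ f₁.hot]
9. n3.key = 7  [len(C.wid) + 4]
10. n3.fin = 25  [C.tag - 1]
11. n3.wid = "nznu"  [C.wid ++ "u"]
12. n7.env = false  [S.key > 7]
13. n8.mk = "yw"  ["yw"]
14. n9.tag = true  [terminal]
15. n8.sig = true  [d.tag == true]
16. n8.tag = 7  [len(A.mk) + 5]
17. n10.sig = "qn"  ["qn"]
18. n10.depth = true  [not D.env]
19. n11.hot = "rp"  [terminal]
20. n12.hot = "uz"  [terminal]
21. n13.hot = "qm"  [terminal]
22. n10.hot = -3  [len(f₀.hot) - 5]
23. n7.tag = true  [B.hot > -4]
24. n7.depth = 13  [B.hot * -2 + 7]
25. n7.sig = -9  [(if A.sig then A.tag else B.hot) - 16]
26. n2.lab = true  [true]
27. n2.tag = 11  [S.fin + D.depth - 27]
28. n2.wid = "qnznu"  ["q" ++ S.wid]
29. n14.hot = "wp"  [terminal]
30. n0.key = 25  [25]
31. n0.fin = -5  [-5]
32. n0.wid = "qnznux"  [C.wid ++ "x"]

"qnznu"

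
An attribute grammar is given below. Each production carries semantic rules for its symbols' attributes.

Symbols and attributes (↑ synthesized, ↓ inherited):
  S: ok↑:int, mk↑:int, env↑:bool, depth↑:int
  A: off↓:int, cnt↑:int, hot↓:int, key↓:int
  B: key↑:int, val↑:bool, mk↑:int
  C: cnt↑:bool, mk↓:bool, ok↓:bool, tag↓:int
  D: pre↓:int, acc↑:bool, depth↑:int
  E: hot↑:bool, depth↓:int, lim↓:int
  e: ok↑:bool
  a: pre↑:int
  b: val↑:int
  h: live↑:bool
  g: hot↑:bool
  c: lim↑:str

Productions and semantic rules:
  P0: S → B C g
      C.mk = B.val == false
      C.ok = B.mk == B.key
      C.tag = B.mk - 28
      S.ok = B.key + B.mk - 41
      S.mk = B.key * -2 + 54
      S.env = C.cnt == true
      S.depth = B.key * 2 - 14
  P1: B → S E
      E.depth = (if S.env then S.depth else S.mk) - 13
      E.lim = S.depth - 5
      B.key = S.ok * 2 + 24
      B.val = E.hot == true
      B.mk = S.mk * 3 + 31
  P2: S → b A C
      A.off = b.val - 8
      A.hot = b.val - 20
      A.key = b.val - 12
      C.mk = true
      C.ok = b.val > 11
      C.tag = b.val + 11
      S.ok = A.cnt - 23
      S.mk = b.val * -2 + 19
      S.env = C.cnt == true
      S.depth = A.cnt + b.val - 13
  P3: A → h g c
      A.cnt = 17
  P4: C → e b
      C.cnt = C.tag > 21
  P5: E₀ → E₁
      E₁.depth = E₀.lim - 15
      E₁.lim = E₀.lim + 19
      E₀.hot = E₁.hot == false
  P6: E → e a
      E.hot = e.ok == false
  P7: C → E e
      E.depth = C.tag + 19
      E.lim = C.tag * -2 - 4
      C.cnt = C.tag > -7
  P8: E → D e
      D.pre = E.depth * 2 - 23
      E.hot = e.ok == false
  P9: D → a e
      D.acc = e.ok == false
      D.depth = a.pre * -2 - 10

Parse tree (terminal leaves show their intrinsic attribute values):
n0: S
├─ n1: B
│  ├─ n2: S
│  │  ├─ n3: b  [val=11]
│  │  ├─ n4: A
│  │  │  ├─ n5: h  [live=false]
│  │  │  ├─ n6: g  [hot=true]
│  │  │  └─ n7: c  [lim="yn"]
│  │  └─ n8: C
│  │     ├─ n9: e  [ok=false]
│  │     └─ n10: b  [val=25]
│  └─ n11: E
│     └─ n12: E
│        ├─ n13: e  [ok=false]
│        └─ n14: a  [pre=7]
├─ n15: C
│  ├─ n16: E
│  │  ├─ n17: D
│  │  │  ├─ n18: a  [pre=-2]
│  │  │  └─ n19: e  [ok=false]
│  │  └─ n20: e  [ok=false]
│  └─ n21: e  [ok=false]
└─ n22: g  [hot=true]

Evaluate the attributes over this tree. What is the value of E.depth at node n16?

1. n3.val = 11  [terminal]
2. n4.off = 3  [b.val - 8]
3. n4.hot = -9  [b.val - 20]
4. n4.key = -1  [b.val - 12]
5. n5.live = false  [terminal]
6. n6.hot = true  [terminal]
7. n7.lim = "yn"  [terminal]
8. n4.cnt = 17  [17]
9. n8.mk = true  [true]
10. n8.ok = false  [b.val > 11]
11. n8.tag = 22  [b.val + 11]
12. n9.ok = false  [terminal]
13. n10.val = 25  [terminal]
14. n8.cnt = true  [C.tag > 21]
15. n2.ok = -6  [A.cnt - 23]
16. n2.mk = -3  [b.val * -2 + 19]
17. n2.env = true  [C.cnt == true]
18. n2.depth = 15  [A.cnt + b.val - 13]
19. n11.depth = 2  [(if S.env then S.depth else S.mk) - 13]
20. n11.lim = 10  [S.depth - 5]
21. n12.depth = -5  [E₀.lim - 15]
22. n12.lim = 29  [E₀.lim + 19]
23. n13.ok = false  [terminal]
24. n14.pre = 7  [terminal]
25. n12.hot = true  [e.ok == false]
26. n11.hot = false  [E₁.hot == false]
27. n1.key = 12  [S.ok * 2 + 24]
28. n1.val = false  [E.hot == true]
29. n1.mk = 22  [S.mk * 3 + 31]
30. n15.mk = true  [B.val == false]
31. n15.ok = false  [B.mk == B.key]
32. n15.tag = -6  [B.mk - 28]
33. n16.depth = 13  [C.tag + 19]
34. n16.lim = 8  [C.tag * -2 - 4]
35. n17.pre = 3  [E.depth * 2 - 23]
36. n18.pre = -2  [terminal]
37. n19.ok = false  [terminal]
38. n17.acc = true  [e.ok == false]
39. n17.depth = -6  [a.pre * -2 - 10]
40. n20.ok = false  [terminal]
41. n16.hot = true  [e.ok == false]
42. n21.ok = false  [terminal]
43. n15.cnt = true  [C.tag > -7]
44. n22.hot = true  [terminal]
45. n0.ok = -7  [B.key + B.mk - 41]
46. n0.mk = 30  [B.key * -2 + 54]
47. n0.env = true  [C.cnt == true]
48. n0.depth = 10  [B.key * 2 - 14]

13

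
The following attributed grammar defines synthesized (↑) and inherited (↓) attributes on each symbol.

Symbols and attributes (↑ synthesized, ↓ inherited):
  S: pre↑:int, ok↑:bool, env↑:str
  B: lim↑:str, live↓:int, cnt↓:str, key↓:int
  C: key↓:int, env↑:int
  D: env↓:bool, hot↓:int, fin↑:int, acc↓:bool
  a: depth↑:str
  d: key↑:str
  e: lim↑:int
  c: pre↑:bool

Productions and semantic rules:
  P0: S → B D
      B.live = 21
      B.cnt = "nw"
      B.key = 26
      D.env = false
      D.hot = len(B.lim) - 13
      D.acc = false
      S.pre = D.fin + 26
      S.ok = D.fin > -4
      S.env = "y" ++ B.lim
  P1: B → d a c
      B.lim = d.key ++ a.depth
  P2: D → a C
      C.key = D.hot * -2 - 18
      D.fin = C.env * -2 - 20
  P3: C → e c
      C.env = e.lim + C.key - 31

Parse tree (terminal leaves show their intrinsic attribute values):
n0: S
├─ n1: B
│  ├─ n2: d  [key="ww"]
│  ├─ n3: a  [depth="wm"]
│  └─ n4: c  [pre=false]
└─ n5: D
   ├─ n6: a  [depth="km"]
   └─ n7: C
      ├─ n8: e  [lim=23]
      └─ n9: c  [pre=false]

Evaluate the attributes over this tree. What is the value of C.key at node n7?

0

1. n1.live = 21  [21]
2. n1.cnt = "nw"  ["nw"]
3. n1.key = 26  [26]
4. n2.key = "ww"  [terminal]
5. n3.depth = "wm"  [terminal]
6. n4.pre = false  [terminal]
7. n1.lim = "wwwm"  [d.key ++ a.depth]
8. n5.env = false  [false]
9. n5.hot = -9  [len(B.lim) - 13]
10. n5.acc = false  [false]
11. n6.depth = "km"  [terminal]
12. n7.key = 0  [D.hot * -2 - 18]
13. n8.lim = 23  [terminal]
14. n9.pre = false  [terminal]
15. n7.env = -8  [e.lim + C.key - 31]
16. n5.fin = -4  [C.env * -2 - 20]
17. n0.pre = 22  [D.fin + 26]
18. n0.ok = false  [D.fin > -4]
19. n0.env = "ywwwm"  ["y" ++ B.lim]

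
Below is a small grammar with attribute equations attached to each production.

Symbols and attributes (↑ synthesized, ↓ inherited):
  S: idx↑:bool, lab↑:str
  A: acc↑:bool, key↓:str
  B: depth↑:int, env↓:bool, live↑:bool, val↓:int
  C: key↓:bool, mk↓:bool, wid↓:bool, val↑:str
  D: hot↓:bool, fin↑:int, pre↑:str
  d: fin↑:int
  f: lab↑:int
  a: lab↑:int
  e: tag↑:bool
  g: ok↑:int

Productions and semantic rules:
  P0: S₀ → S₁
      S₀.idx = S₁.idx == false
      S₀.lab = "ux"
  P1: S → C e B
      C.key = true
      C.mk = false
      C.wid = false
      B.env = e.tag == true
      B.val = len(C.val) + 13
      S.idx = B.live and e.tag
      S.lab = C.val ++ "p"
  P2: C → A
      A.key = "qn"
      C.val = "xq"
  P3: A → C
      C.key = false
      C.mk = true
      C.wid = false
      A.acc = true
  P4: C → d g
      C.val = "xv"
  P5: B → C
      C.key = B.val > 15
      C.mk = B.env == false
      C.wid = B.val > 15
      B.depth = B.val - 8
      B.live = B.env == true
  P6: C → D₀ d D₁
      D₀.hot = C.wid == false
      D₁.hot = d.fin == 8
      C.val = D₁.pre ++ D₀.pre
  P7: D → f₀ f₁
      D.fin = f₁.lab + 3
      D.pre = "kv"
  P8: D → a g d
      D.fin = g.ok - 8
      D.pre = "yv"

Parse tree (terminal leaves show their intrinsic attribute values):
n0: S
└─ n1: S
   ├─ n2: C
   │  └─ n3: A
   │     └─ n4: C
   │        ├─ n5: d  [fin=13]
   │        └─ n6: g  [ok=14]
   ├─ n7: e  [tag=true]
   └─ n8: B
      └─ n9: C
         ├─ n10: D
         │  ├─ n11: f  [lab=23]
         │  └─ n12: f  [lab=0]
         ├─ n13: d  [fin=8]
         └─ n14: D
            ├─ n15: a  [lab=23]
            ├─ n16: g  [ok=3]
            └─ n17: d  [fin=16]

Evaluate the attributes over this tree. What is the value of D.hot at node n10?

true

1. n2.key = true  [true]
2. n2.mk = false  [false]
3. n2.wid = false  [false]
4. n3.key = "qn"  ["qn"]
5. n4.key = false  [false]
6. n4.mk = true  [true]
7. n4.wid = false  [false]
8. n5.fin = 13  [terminal]
9. n6.ok = 14  [terminal]
10. n4.val = "xv"  ["xv"]
11. n3.acc = true  [true]
12. n2.val = "xq"  ["xq"]
13. n7.tag = true  [terminal]
14. n8.env = true  [e.tag == true]
15. n8.val = 15  [len(C.val) + 13]
16. n9.key = false  [B.val > 15]
17. n9.mk = false  [B.env == false]
18. n9.wid = false  [B.val > 15]
19. n10.hot = true  [C.wid == false]
20. n11.lab = 23  [terminal]
21. n12.lab = 0  [terminal]
22. n10.fin = 3  [f₁.lab + 3]
23. n10.pre = "kv"  ["kv"]
24. n13.fin = 8  [terminal]
25. n14.hot = true  [d.fin == 8]
26. n15.lab = 23  [terminal]
27. n16.ok = 3  [terminal]
28. n17.fin = 16  [terminal]
29. n14.fin = -5  [g.ok - 8]
30. n14.pre = "yv"  ["yv"]
31. n9.val = "yvkv"  [D₁.pre ++ D₀.pre]
32. n8.depth = 7  [B.val - 8]
33. n8.live = true  [B.env == true]
34. n1.idx = true  [B.live and e.tag]
35. n1.lab = "xqp"  [C.val ++ "p"]
36. n0.idx = false  [S₁.idx == false]
37. n0.lab = "ux"  ["ux"]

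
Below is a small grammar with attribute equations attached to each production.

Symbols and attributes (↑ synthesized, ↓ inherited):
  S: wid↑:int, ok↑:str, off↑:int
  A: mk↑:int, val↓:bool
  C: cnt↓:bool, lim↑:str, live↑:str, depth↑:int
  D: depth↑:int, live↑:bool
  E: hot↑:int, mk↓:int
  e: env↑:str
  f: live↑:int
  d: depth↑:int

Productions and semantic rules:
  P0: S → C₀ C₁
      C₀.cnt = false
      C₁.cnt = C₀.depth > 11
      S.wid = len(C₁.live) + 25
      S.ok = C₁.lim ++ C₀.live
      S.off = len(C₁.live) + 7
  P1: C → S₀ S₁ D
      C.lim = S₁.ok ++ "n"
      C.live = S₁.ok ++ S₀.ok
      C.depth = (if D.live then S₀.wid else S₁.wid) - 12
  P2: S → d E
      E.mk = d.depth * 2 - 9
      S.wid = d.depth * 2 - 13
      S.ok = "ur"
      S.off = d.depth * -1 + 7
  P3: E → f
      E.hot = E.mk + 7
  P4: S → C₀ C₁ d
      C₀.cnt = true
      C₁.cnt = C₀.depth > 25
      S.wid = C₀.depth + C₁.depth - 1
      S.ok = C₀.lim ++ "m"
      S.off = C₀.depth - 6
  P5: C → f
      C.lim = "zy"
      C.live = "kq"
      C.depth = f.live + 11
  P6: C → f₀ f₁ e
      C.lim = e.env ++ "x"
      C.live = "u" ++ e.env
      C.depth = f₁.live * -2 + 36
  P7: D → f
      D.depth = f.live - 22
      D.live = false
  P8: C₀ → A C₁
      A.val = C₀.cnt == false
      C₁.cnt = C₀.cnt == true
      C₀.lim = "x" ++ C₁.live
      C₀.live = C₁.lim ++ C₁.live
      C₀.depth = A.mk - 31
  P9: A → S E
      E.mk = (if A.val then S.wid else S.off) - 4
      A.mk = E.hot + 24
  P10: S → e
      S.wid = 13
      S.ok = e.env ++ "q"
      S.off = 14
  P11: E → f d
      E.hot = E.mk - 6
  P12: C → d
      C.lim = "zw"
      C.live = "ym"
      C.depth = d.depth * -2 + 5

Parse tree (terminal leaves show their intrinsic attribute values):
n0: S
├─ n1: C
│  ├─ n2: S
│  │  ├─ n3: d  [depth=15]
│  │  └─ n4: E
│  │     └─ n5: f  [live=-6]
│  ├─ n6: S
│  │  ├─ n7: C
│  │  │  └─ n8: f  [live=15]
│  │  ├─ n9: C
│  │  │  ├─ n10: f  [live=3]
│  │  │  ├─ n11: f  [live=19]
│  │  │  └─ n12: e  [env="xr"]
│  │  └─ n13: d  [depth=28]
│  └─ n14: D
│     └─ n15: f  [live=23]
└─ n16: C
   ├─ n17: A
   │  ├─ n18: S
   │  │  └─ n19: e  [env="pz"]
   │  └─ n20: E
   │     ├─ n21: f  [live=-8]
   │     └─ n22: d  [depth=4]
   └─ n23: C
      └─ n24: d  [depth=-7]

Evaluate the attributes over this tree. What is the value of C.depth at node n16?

-4

1. n1.cnt = false  [false]
2. n3.depth = 15  [terminal]
3. n4.mk = 21  [d.depth * 2 - 9]
4. n5.live = -6  [terminal]
5. n4.hot = 28  [E.mk + 7]
6. n2.wid = 17  [d.depth * 2 - 13]
7. n2.ok = "ur"  ["ur"]
8. n2.off = -8  [d.depth * -1 + 7]
9. n7.cnt = true  [true]
10. n8.live = 15  [terminal]
11. n7.lim = "zy"  ["zy"]
12. n7.live = "kq"  ["kq"]
13. n7.depth = 26  [f.live + 11]
14. n9.cnt = true  [C₀.depth > 25]
15. n10.live = 3  [terminal]
16. n11.live = 19  [terminal]
17. n12.env = "xr"  [terminal]
18. n9.lim = "xrx"  [e.env ++ "x"]
19. n9.live = "uxr"  ["u" ++ e.env]
20. n9.depth = -2  [f₁.live * -2 + 36]
21. n13.depth = 28  [terminal]
22. n6.wid = 23  [C₀.depth + C₁.depth - 1]
23. n6.ok = "zym"  [C₀.lim ++ "m"]
24. n6.off = 20  [C₀.depth - 6]
25. n15.live = 23  [terminal]
26. n14.depth = 1  [f.live - 22]
27. n14.live = false  [false]
28. n1.lim = "zymn"  [S₁.ok ++ "n"]
29. n1.live = "zymur"  [S₁.ok ++ S₀.ok]
30. n1.depth = 11  [(if D.live then S₀.wid else S₁.wid) - 12]
31. n16.cnt = false  [C₀.depth > 11]
32. n17.val = true  [C₀.cnt == false]
33. n19.env = "pz"  [terminal]
34. n18.wid = 13  [13]
35. n18.ok = "pzq"  [e.env ++ "q"]
36. n18.off = 14  [14]
37. n20.mk = 9  [(if A.val then S.wid else S.off) - 4]
38. n21.live = -8  [terminal]
39. n22.depth = 4  [terminal]
40. n20.hot = 3  [E.mk - 6]
41. n17.mk = 27  [E.hot + 24]
42. n23.cnt = false  [C₀.cnt == true]
43. n24.depth = -7  [terminal]
44. n23.lim = "zw"  ["zw"]
45. n23.live = "ym"  ["ym"]
46. n23.depth = 19  [d.depth * -2 + 5]
47. n16.lim = "xym"  ["x" ++ C₁.live]
48. n16.live = "zwym"  [C₁.lim ++ C₁.live]
49. n16.depth = -4  [A.mk - 31]
50. n0.wid = 29  [len(C₁.live) + 25]
51. n0.ok = "xymzymur"  [C₁.lim ++ C₀.live]
52. n0.off = 11  [len(C₁.live) + 7]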